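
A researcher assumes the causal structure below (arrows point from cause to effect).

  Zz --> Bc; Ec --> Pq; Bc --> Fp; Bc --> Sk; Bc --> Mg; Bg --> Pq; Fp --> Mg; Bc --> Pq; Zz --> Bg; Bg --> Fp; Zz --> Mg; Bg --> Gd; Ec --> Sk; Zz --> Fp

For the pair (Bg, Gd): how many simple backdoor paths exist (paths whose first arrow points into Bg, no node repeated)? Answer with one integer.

A backdoor path from Bg to Gd is any simple undirected path whose first edge points into Bg (i.e. leaves Bg via a parent).
Parents of Bg: {Zz}.
No simple path from any parent of Bg reaches Gd without revisiting Bg, so there are no backdoor paths.

0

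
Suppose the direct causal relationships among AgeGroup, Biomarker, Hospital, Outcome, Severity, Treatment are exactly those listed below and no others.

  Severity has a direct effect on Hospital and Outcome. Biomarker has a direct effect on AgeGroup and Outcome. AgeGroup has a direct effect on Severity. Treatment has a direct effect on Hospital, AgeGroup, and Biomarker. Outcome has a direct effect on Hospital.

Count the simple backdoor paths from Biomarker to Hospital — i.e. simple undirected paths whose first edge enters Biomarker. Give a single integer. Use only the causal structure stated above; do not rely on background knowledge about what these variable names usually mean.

3

A backdoor path from Biomarker to Hospital is any simple undirected path whose first edge points into Biomarker (i.e. leaves Biomarker via a parent).
Parents of Biomarker: {Treatment}.
Enumerating:
  P1: Biomarker <- Treatment -> AgeGroup -> Severity -> Outcome -> Hospital
  P2: Biomarker <- Treatment -> AgeGroup -> Severity -> Hospital
  P3: Biomarker <- Treatment -> Hospital
That exhausts the simple backdoor paths. Count: 3.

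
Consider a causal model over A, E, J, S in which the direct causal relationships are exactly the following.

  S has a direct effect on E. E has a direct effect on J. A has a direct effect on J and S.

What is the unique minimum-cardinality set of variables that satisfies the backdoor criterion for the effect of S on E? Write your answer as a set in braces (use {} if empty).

{}

Variables eligible for adjustment (non-descendants of S, excluding S and E): {A}.
Backdoor paths from S to E:
  P1: S <- A -> J <- E
Each backdoor path contains an unconditioned collider, so every path is already blocked with the empty conditioning set:
  P1: blocked at collider J (neither it nor any descendant is in the conditioning set).
The empty set is therefore the unique smallest valid set.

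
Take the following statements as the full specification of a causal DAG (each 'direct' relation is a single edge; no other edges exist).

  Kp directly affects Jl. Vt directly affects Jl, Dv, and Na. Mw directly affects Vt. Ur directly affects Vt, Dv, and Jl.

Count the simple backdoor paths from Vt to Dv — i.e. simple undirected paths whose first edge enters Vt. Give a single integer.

A backdoor path from Vt to Dv is any simple undirected path whose first edge points into Vt (i.e. leaves Vt via a parent).
Parents of Vt: {Mw, Ur}.
Enumerating:
  P1: Vt <- Ur -> Dv
That exhausts the simple backdoor paths. Count: 1.

1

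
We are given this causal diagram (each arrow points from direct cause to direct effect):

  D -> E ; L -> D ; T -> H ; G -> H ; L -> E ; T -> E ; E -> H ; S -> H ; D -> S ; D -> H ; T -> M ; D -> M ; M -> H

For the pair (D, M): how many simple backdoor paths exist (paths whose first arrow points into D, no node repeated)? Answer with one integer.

A backdoor path from D to M is any simple undirected path whose first edge points into D (i.e. leaves D via a parent).
Parents of D: {L}.
Enumerating:
  P1: D <- L -> E <- T -> M
  P2: D <- L -> E <- T -> H <- M
  P3: D <- L -> E -> H <- T -> M
  P4: D <- L -> E -> H <- M
That exhausts the simple backdoor paths. Count: 4.

4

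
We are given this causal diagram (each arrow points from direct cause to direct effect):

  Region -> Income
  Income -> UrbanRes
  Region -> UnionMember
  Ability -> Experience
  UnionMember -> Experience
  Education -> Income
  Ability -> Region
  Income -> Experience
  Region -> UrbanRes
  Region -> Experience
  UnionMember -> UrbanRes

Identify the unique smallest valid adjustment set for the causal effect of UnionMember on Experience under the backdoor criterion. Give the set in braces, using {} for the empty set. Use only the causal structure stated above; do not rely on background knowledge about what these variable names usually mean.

Variables eligible for adjustment (non-descendants of UnionMember, excluding UnionMember and Experience): {Ability, Education, Income, Region}.
Backdoor paths from UnionMember to Experience:
  P1: UnionMember <- Region <- Ability -> Experience
  P2: UnionMember <- Region -> Income -> Experience
  P3: UnionMember <- Region -> UrbanRes <- Income -> Experience
  P4: UnionMember <- Region -> Experience
The empty set is not sufficient: P1 (UnionMember <- Region <- Ability -> Experience) has no collider blocking it and no conditioned non-collider, so it is open.
Try {Region}:
  P1: blocked at chain node Region ∈ conditioning set.
  P2: blocked at fork node Region ∈ conditioning set.
  P3: blocked at fork node Region ∈ conditioning set.
  P4: blocked at fork node Region ∈ conditioning set.
{Region} contains no descendant of UnionMember and blocks every backdoor path.
No other singleton works — e.g. {Ability} leaves P2 open — so {Region} is the unique smallest valid adjustment set.

{Region}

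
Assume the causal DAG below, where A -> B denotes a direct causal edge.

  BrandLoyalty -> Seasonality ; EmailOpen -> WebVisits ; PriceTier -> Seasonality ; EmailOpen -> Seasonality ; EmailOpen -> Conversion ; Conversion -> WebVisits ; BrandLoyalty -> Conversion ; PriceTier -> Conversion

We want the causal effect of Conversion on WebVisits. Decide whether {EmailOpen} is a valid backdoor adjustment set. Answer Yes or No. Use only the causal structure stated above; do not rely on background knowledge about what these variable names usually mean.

Yes

Backdoor paths from Conversion to WebVisits (paths whose first edge points into Conversion):
  P1: Conversion <- PriceTier -> Seasonality <- EmailOpen -> WebVisits
  P2: Conversion <- BrandLoyalty -> Seasonality <- EmailOpen -> WebVisits
  P3: Conversion <- EmailOpen -> WebVisits
Condition 1 (no descendant of Conversion in the set): holds — descendants of Conversion are {WebVisits}; none are in {EmailOpen}.
Condition 2 (every backdoor path blocked by {EmailOpen}):
  P1: blocked at collider Seasonality (neither it nor any descendant is in the conditioning set).
  P2: blocked at collider Seasonality (neither it nor any descendant is in the conditioning set).
  P3: blocked at fork node EmailOpen ∈ conditioning set.
{EmailOpen} satisfies the backdoor criterion.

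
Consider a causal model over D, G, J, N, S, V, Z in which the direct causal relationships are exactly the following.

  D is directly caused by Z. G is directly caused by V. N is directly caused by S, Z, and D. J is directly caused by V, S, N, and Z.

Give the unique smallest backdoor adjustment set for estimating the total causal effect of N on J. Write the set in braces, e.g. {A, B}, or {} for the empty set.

Variables eligible for adjustment (non-descendants of N, excluding N and J): {D, G, S, V, Z}.
Backdoor paths from N to J:
  P1: N <- S -> J
  P2: N <- Z -> J
  P3: N <- D <- Z -> J
The empty set is not sufficient: P1 (N <- S -> J) has no collider blocking it and no conditioned non-collider, so it is open.
Try {S, Z}:
  P1: blocked at fork node S ∈ conditioning set.
  P2: blocked at fork node Z ∈ conditioning set.
  P3: blocked at fork node Z ∈ conditioning set.
{S, Z} contains no descendant of N and blocks every backdoor path.
Every element of {S, Z} is needed (dropping S leaves P1 open; dropping Z leaves P2 open), so no proper subset is valid.
Among all size-2 subsets of the eligible variables, only {S, Z} blocks every backdoor path, so it is the unique smallest valid adjustment set.

{S, Z}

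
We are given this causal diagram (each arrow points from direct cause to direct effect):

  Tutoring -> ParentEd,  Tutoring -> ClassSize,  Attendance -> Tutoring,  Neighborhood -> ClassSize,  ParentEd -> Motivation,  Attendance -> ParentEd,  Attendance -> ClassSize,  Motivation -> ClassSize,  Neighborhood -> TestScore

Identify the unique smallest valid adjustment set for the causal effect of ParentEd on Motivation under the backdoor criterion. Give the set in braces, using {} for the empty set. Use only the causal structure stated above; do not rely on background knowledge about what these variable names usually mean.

{}

Variables eligible for adjustment (non-descendants of ParentEd, excluding ParentEd and Motivation): {Attendance, Neighborhood, TestScore, Tutoring}.
Backdoor paths from ParentEd to Motivation:
  P1: ParentEd <- Attendance -> Tutoring -> ClassSize <- Motivation
  P2: ParentEd <- Attendance -> ClassSize <- Motivation
  P3: ParentEd <- Tutoring <- Attendance -> ClassSize <- Motivation
  P4: ParentEd <- Tutoring -> ClassSize <- Motivation
Each backdoor path contains an unconditioned collider, so every path is already blocked with the empty conditioning set:
  P1: blocked at collider ClassSize (neither it nor any descendant is in the conditioning set).
  P2: blocked at collider ClassSize (neither it nor any descendant is in the conditioning set).
  P3: blocked at collider ClassSize (neither it nor any descendant is in the conditioning set).
  P4: blocked at collider ClassSize (neither it nor any descendant is in the conditioning set).
The empty set is therefore the unique smallest valid set.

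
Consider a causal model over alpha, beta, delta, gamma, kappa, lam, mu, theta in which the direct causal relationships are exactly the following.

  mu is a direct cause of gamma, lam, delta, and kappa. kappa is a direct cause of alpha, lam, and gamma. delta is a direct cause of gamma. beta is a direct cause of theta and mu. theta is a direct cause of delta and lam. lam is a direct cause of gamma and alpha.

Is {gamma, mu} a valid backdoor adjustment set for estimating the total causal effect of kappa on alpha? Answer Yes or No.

No

Backdoor paths from kappa to alpha (paths whose first edge points into kappa):
  P1: kappa <- mu <- beta -> theta -> lam -> alpha
  P2: kappa <- mu <- beta -> theta -> delta -> gamma <- lam -> alpha
  P3: kappa <- mu -> lam -> alpha
  P4: kappa <- mu -> delta <- theta -> lam -> alpha
  P5: kappa <- mu -> delta -> gamma <- lam -> alpha
  P6: kappa <- mu -> gamma <- lam -> alpha
  P7: kappa <- mu -> gamma <- delta <- theta -> lam -> alpha
Condition 1 (no descendant of kappa in the set): FAILS — gamma is a descendant of kappa.
Condition 2 (every backdoor path blocked by {gamma, mu}):
  P1: blocked at chain node mu ∈ conditioning set.
  P2: blocked at chain node mu ∈ conditioning set.
  P3: blocked at fork node mu ∈ conditioning set.
  P4: blocked at fork node mu ∈ conditioning set.
  P5: blocked at fork node mu ∈ conditioning set.
  P6: blocked at fork node mu ∈ conditioning set.
  P7: blocked at fork node mu ∈ conditioning set.
{gamma, mu} does not satisfy the backdoor criterion.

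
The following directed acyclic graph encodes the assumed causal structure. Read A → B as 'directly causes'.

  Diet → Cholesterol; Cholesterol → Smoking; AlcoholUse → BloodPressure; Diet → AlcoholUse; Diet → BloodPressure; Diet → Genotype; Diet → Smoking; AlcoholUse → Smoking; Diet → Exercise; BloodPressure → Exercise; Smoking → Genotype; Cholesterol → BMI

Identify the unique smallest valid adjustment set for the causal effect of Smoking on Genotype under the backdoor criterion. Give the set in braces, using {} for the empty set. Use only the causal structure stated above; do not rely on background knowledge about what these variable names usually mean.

{Diet}

Variables eligible for adjustment (non-descendants of Smoking, excluding Smoking and Genotype): {AlcoholUse, BMI, BloodPressure, Cholesterol, Diet, Exercise}.
Backdoor paths from Smoking to Genotype:
  P1: Smoking <- Diet -> Genotype
  P2: Smoking <- AlcoholUse <- Diet -> Genotype
  P3: Smoking <- AlcoholUse -> BloodPressure <- Diet -> Genotype
  P4: Smoking <- AlcoholUse -> BloodPressure -> Exercise <- Diet -> Genotype
  P5: Smoking <- Cholesterol <- Diet -> Genotype
The empty set is not sufficient: P1 (Smoking <- Diet -> Genotype) has no collider blocking it and no conditioned non-collider, so it is open.
Try {Diet}:
  P1: blocked at fork node Diet ∈ conditioning set.
  P2: blocked at fork node Diet ∈ conditioning set.
  P3: blocked at collider BloodPressure (neither it nor any descendant is in the conditioning set).
  P4: blocked at collider Exercise (neither it nor any descendant is in the conditioning set).
  P5: blocked at fork node Diet ∈ conditioning set.
{Diet} contains no descendant of Smoking and blocks every backdoor path.
No other singleton works — e.g. {AlcoholUse} leaves P1 open — so {Diet} is the unique smallest valid adjustment set.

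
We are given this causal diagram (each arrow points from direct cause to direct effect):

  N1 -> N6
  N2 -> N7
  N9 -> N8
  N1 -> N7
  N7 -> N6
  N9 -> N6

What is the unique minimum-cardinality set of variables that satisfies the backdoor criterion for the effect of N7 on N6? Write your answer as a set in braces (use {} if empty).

Variables eligible for adjustment (non-descendants of N7, excluding N7 and N6): {N1, N2, N8, N9}.
Backdoor paths from N7 to N6:
  P1: N7 <- N1 -> N6
The empty set is not sufficient: P1 (N7 <- N1 -> N6) has no collider blocking it and no conditioned non-collider, so it is open.
Try {N1}:
  P1: blocked at fork node N1 ∈ conditioning set.
{N1} contains no descendant of N7 and blocks every backdoor path.
No other singleton works — e.g. {N9} leaves P1 open — so {N1} is the unique smallest valid adjustment set.

{N1}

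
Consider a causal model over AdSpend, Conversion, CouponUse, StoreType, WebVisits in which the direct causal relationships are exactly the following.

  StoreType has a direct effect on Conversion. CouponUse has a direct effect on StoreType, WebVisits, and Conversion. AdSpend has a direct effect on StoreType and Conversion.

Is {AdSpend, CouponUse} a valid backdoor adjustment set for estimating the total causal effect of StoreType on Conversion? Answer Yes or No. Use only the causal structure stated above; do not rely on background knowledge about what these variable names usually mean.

Yes

Backdoor paths from StoreType to Conversion (paths whose first edge points into StoreType):
  P1: StoreType <- AdSpend -> Conversion
  P2: StoreType <- CouponUse -> Conversion
Condition 1 (no descendant of StoreType in the set): holds — descendants of StoreType are {Conversion}; none are in {AdSpend, CouponUse}.
Condition 2 (every backdoor path blocked by {AdSpend, CouponUse}):
  P1: blocked at fork node AdSpend ∈ conditioning set.
  P2: blocked at fork node CouponUse ∈ conditioning set.
{AdSpend, CouponUse} satisfies the backdoor criterion.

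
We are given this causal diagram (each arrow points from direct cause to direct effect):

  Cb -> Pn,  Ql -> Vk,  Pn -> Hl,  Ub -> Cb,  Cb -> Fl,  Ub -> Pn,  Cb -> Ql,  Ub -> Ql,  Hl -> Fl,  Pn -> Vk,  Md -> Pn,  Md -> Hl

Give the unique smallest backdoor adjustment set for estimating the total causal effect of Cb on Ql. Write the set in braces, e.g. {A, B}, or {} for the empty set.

Variables eligible for adjustment (non-descendants of Cb, excluding Cb and Ql): {Md, Ub}.
Backdoor paths from Cb to Ql:
  P1: Cb <- Ub -> Pn -> Vk <- Ql
  P2: Cb <- Ub -> Ql
The empty set is not sufficient: P2 (Cb <- Ub -> Ql) has no collider blocking it and no conditioned non-collider, so it is open.
Try {Ub}:
  P1: blocked at fork node Ub ∈ conditioning set.
  P2: blocked at fork node Ub ∈ conditioning set.
{Ub} contains no descendant of Cb and blocks every backdoor path.
No other singleton works — e.g. {Md} leaves P2 open — so {Ub} is the unique smallest valid adjustment set.

{Ub}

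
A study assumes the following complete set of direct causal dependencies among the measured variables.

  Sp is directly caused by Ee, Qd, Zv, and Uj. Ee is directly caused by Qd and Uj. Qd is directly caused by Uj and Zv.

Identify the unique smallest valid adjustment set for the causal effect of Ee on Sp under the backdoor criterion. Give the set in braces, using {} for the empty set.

{Qd, Uj}

Variables eligible for adjustment (non-descendants of Ee, excluding Ee and Sp): {Qd, Uj, Zv}.
Backdoor paths from Ee to Sp:
  P1: Ee <- Uj -> Qd <- Zv -> Sp
  P2: Ee <- Uj -> Qd -> Sp
  P3: Ee <- Uj -> Sp
  P4: Ee <- Qd <- Uj -> Sp
  P5: Ee <- Qd <- Zv -> Sp
  P6: Ee <- Qd -> Sp
The empty set is not sufficient: P2 (Ee <- Uj -> Qd -> Sp) has no collider blocking it and no conditioned non-collider, so it is open.
Try {Qd, Uj}:
  P1: blocked at fork node Uj ∈ conditioning set.
  P2: blocked at fork node Uj ∈ conditioning set.
  P3: blocked at fork node Uj ∈ conditioning set.
  P4: blocked at chain node Qd ∈ conditioning set.
  P5: blocked at chain node Qd ∈ conditioning set.
  P6: blocked at fork node Qd ∈ conditioning set.
{Qd, Uj} contains no descendant of Ee and blocks every backdoor path.
Every element of {Qd, Uj} is needed (dropping Qd leaves P5 open; dropping Uj leaves P1 open), so no proper subset is valid.
Among all size-2 subsets of the eligible variables, only {Qd, Uj} blocks every backdoor path, so it is the unique smallest valid adjustment set.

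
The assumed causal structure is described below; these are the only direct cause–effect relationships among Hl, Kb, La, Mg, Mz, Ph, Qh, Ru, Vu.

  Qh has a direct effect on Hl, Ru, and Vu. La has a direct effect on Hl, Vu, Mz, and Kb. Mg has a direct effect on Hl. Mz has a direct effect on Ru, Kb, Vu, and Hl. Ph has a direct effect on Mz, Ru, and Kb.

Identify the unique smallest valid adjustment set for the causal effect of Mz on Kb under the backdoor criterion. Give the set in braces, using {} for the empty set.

{La, Ph}

Variables eligible for adjustment (non-descendants of Mz, excluding Mz and Kb): {La, Mg, Ph, Qh}.
Backdoor paths from Mz to Kb:
  P1: Mz <- La -> Vu <- Qh -> Ru <- Ph -> Kb
  P2: Mz <- La -> Kb
  P3: Mz <- La -> Hl <- Qh -> Ru <- Ph -> Kb
  P4: Mz <- Ph -> Ru <- Qh -> Vu <- La -> Kb
  P5: Mz <- Ph -> Ru <- Qh -> Hl <- La -> Kb
  P6: Mz <- Ph -> Kb
The empty set is not sufficient: P2 (Mz <- La -> Kb) has no collider blocking it and no conditioned non-collider, so it is open.
Try {La, Ph}:
  P1: blocked at fork node La ∈ conditioning set.
  P2: blocked at fork node La ∈ conditioning set.
  P3: blocked at fork node La ∈ conditioning set.
  P4: blocked at fork node Ph ∈ conditioning set.
  P5: blocked at fork node Ph ∈ conditioning set.
  P6: blocked at fork node Ph ∈ conditioning set.
{La, Ph} contains no descendant of Mz and blocks every backdoor path.
Every element of {La, Ph} is needed (dropping La leaves P2 open; dropping Ph leaves P6 open), so no proper subset is valid.
Among all size-2 subsets of the eligible variables, only {La, Ph} blocks every backdoor path, so it is the unique smallest valid adjustment set.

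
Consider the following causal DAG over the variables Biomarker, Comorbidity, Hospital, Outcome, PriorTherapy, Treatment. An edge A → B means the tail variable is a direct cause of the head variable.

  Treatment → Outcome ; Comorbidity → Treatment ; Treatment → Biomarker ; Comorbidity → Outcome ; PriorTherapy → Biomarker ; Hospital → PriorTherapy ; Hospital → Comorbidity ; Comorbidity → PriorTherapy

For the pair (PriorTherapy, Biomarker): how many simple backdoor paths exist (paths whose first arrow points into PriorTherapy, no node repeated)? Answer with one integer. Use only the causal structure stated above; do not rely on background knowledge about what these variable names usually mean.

4

A backdoor path from PriorTherapy to Biomarker is any simple undirected path whose first edge points into PriorTherapy (i.e. leaves PriorTherapy via a parent).
Parents of PriorTherapy: {Comorbidity, Hospital}.
Enumerating:
  P1: PriorTherapy <- Hospital -> Comorbidity -> Treatment -> Biomarker
  P2: PriorTherapy <- Hospital -> Comorbidity -> Outcome <- Treatment -> Biomarker
  P3: PriorTherapy <- Comorbidity -> Treatment -> Biomarker
  P4: PriorTherapy <- Comorbidity -> Outcome <- Treatment -> Biomarker
That exhausts the simple backdoor paths. Count: 4.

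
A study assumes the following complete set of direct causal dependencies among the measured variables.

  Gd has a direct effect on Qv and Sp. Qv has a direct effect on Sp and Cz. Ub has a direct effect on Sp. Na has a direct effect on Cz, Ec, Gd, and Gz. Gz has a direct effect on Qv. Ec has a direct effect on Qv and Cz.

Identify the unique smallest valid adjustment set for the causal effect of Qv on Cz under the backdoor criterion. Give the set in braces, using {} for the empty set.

{Ec, Na}

Variables eligible for adjustment (non-descendants of Qv, excluding Qv and Cz): {Ec, Gd, Gz, Na, Ub}.
Backdoor paths from Qv to Cz:
  P1: Qv <- Ec <- Na -> Cz
  P2: Qv <- Ec -> Cz
  P3: Qv <- Gd <- Na -> Ec -> Cz
  P4: Qv <- Gd <- Na -> Cz
  P5: Qv <- Gz <- Na -> Ec -> Cz
  P6: Qv <- Gz <- Na -> Cz
The empty set is not sufficient: P1 (Qv <- Ec <- Na -> Cz) has no collider blocking it and no conditioned non-collider, so it is open.
Try {Ec, Na}:
  P1: blocked at chain node Ec ∈ conditioning set.
  P2: blocked at fork node Ec ∈ conditioning set.
  P3: blocked at fork node Na ∈ conditioning set.
  P4: blocked at fork node Na ∈ conditioning set.
  P5: blocked at fork node Na ∈ conditioning set.
  P6: blocked at fork node Na ∈ conditioning set.
{Ec, Na} contains no descendant of Qv and blocks every backdoor path.
Every element of {Ec, Na} is needed (dropping Ec leaves P2 open; dropping Na leaves P4 open), so no proper subset is valid.
Among all size-2 subsets of the eligible variables, only {Ec, Na} blocks every backdoor path, so it is the unique smallest valid adjustment set.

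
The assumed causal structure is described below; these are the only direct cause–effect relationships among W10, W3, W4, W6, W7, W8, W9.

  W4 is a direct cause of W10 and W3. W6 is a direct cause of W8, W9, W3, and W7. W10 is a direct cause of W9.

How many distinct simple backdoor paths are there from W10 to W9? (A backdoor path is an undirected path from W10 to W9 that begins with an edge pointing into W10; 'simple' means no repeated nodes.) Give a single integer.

A backdoor path from W10 to W9 is any simple undirected path whose first edge points into W10 (i.e. leaves W10 via a parent).
Parents of W10: {W4}.
Enumerating:
  P1: W10 <- W4 -> W3 <- W6 -> W9
That exhausts the simple backdoor paths. Count: 1.

1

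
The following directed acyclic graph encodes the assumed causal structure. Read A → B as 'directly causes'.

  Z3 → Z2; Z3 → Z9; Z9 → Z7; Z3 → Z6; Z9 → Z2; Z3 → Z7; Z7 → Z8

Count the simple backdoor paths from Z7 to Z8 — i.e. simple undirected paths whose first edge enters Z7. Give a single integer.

0

A backdoor path from Z7 to Z8 is any simple undirected path whose first edge points into Z7 (i.e. leaves Z7 via a parent).
Parents of Z7: {Z3, Z9}.
No simple path from any parent of Z7 reaches Z8 without revisiting Z7, so there are no backdoor paths.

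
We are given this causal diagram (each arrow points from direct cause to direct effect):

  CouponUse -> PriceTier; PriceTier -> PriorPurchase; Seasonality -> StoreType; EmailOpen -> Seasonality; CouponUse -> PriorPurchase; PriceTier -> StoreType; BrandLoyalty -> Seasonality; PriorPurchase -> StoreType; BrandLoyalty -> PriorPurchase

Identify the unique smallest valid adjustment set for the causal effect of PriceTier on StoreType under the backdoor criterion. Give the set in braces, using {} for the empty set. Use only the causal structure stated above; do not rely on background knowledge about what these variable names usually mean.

Variables eligible for adjustment (non-descendants of PriceTier, excluding PriceTier and StoreType): {BrandLoyalty, CouponUse, EmailOpen, Seasonality}.
Backdoor paths from PriceTier to StoreType:
  P1: PriceTier <- CouponUse -> PriorPurchase <- BrandLoyalty -> Seasonality -> StoreType
  P2: PriceTier <- CouponUse -> PriorPurchase -> StoreType
The empty set is not sufficient: P2 (PriceTier <- CouponUse -> PriorPurchase -> StoreType) has no collider blocking it and no conditioned non-collider, so it is open.
Try {CouponUse}:
  P1: blocked at fork node CouponUse ∈ conditioning set.
  P2: blocked at fork node CouponUse ∈ conditioning set.
{CouponUse} contains no descendant of PriceTier and blocks every backdoor path.
No other singleton works — e.g. {EmailOpen} leaves P2 open — so {CouponUse} is the unique smallest valid adjustment set.

{CouponUse}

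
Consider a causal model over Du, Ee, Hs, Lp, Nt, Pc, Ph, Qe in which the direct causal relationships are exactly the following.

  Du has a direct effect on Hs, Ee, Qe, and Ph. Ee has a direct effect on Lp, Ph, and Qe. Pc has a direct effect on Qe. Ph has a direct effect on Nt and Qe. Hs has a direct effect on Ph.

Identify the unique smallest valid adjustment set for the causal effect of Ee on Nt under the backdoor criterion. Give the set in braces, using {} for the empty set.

Variables eligible for adjustment (non-descendants of Ee, excluding Ee and Nt): {Du, Hs, Pc}.
Backdoor paths from Ee to Nt:
  P1: Ee <- Du -> Hs -> Ph -> Nt
  P2: Ee <- Du -> Ph -> Nt
  P3: Ee <- Du -> Qe <- Ph -> Nt
The empty set is not sufficient: P1 (Ee <- Du -> Hs -> Ph -> Nt) has no collider blocking it and no conditioned non-collider, so it is open.
Try {Du}:
  P1: blocked at fork node Du ∈ conditioning set.
  P2: blocked at fork node Du ∈ conditioning set.
  P3: blocked at fork node Du ∈ conditioning set.
{Du} contains no descendant of Ee and blocks every backdoor path.
No other singleton works — e.g. {Hs} leaves P2 open — so {Du} is the unique smallest valid adjustment set.

{Du}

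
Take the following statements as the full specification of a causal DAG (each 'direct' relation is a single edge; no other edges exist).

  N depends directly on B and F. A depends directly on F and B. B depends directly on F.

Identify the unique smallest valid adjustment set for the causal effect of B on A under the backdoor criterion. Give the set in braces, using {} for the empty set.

Variables eligible for adjustment (non-descendants of B, excluding B and A): {F}.
Backdoor paths from B to A:
  P1: B <- F -> A
The empty set is not sufficient: P1 (B <- F -> A) has no collider blocking it and no conditioned non-collider, so it is open.
Try {F}:
  P1: blocked at fork node F ∈ conditioning set.
{F} contains no descendant of B and blocks every backdoor path.
{F} is the unique smallest valid adjustment set.

{F}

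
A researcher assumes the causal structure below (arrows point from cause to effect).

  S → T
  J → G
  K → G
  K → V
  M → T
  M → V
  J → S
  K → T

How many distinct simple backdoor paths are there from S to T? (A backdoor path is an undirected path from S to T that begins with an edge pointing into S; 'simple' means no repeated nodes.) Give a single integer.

A backdoor path from S to T is any simple undirected path whose first edge points into S (i.e. leaves S via a parent).
Parents of S: {J}.
Enumerating:
  P1: S <- J -> G <- K -> V <- M -> T
  P2: S <- J -> G <- K -> T
That exhausts the simple backdoor paths. Count: 2.

2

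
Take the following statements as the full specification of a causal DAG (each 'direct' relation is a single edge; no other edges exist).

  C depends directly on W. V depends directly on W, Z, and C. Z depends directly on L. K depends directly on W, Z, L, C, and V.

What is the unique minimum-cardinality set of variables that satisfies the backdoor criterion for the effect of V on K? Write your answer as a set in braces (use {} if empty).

Variables eligible for adjustment (non-descendants of V, excluding V and K): {C, L, W, Z}.
Backdoor paths from V to K:
  P1: V <- W -> C -> K
  P2: V <- W -> K
  P3: V <- Z <- L -> K
  P4: V <- Z -> K
  P5: V <- C <- W -> K
  P6: V <- C -> K
The empty set is not sufficient: P1 (V <- W -> C -> K) has no collider blocking it and no conditioned non-collider, so it is open.
Try {C, W, Z}:
  P1: blocked at fork node W ∈ conditioning set.
  P2: blocked at fork node W ∈ conditioning set.
  P3: blocked at chain node Z ∈ conditioning set.
  P4: blocked at fork node Z ∈ conditioning set.
  P5: blocked at chain node C ∈ conditioning set.
  P6: blocked at fork node C ∈ conditioning set.
{C, W, Z} contains no descendant of V and blocks every backdoor path.
Every element of {C, W, Z} is needed (dropping C leaves P6 open; dropping W leaves P2 open; dropping Z leaves P3 open), so no proper subset is valid.
Among all size-3 subsets of the eligible variables, only {C, W, Z} blocks every backdoor path, so it is the unique smallest valid adjustment set.

{C, W, Z}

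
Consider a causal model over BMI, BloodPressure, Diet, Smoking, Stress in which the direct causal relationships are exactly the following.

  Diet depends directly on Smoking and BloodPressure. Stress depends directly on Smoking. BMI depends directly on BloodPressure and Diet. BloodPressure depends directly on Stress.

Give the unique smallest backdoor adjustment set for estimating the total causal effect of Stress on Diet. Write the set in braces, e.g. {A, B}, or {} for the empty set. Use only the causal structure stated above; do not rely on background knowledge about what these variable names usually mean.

Variables eligible for adjustment (non-descendants of Stress, excluding Stress and Diet): {Smoking}.
Backdoor paths from Stress to Diet:
  P1: Stress <- Smoking -> Diet
The empty set is not sufficient: P1 (Stress <- Smoking -> Diet) has no collider blocking it and no conditioned non-collider, so it is open.
Try {Smoking}:
  P1: blocked at fork node Smoking ∈ conditioning set.
{Smoking} contains no descendant of Stress and blocks every backdoor path.
{Smoking} is the unique smallest valid adjustment set.

{Smoking}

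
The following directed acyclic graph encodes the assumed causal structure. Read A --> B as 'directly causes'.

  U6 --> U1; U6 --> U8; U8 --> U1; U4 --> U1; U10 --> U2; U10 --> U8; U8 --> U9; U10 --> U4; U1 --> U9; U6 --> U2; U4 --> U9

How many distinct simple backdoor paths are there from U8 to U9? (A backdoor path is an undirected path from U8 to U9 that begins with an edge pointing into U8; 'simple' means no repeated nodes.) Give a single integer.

8

A backdoor path from U8 to U9 is any simple undirected path whose first edge points into U8 (i.e. leaves U8 via a parent).
Parents of U8: {U10, U6}.
Enumerating:
  P1: U8 <- U10 -> U4 -> U1 -> U9
  P2: U8 <- U10 -> U4 -> U9
  P3: U8 <- U10 -> U2 <- U6 -> U1 <- U4 -> U9
  P4: U8 <- U10 -> U2 <- U6 -> U1 -> U9
  P5: U8 <- U6 -> U2 <- U10 -> U4 -> U1 -> U9
  P6: U8 <- U6 -> U2 <- U10 -> U4 -> U9
  P7: U8 <- U6 -> U1 <- U4 -> U9
  P8: U8 <- U6 -> U1 -> U9
That exhausts the simple backdoor paths. Count: 8.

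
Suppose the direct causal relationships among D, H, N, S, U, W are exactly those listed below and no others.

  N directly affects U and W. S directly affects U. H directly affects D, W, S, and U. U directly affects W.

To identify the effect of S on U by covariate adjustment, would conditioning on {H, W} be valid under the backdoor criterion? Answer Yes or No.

No

Backdoor paths from S to U (paths whose first edge points into S):
  P1: S <- H -> U
  P2: S <- H -> W <- N -> U
  P3: S <- H -> W <- U
Condition 1 (no descendant of S in the set): FAILS — W is a descendant of S.
Condition 2 (every backdoor path blocked by {H, W}):
  P1: blocked at fork node H ∈ conditioning set.
  P2: blocked at fork node H ∈ conditioning set.
  P3: blocked at fork node H ∈ conditioning set.
{H, W} does not satisfy the backdoor criterion.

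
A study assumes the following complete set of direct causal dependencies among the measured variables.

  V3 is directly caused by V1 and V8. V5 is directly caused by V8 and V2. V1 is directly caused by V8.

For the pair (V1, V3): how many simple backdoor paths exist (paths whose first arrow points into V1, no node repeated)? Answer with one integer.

1

A backdoor path from V1 to V3 is any simple undirected path whose first edge points into V1 (i.e. leaves V1 via a parent).
Parents of V1: {V8}.
Enumerating:
  P1: V1 <- V8 -> V3
That exhausts the simple backdoor paths. Count: 1.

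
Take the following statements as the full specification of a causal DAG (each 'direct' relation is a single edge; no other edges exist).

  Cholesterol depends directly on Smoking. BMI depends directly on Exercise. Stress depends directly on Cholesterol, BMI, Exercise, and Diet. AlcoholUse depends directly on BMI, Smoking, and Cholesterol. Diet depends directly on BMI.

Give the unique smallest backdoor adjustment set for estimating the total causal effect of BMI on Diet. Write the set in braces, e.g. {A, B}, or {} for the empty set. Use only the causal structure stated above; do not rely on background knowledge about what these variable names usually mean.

Variables eligible for adjustment (non-descendants of BMI, excluding BMI and Diet): {Cholesterol, Exercise, Smoking}.
Backdoor paths from BMI to Diet:
  P1: BMI <- Exercise -> Stress <- Diet
Each backdoor path contains an unconditioned collider, so every path is already blocked with the empty conditioning set:
  P1: blocked at collider Stress (neither it nor any descendant is in the conditioning set).
The empty set is therefore the unique smallest valid set.

{}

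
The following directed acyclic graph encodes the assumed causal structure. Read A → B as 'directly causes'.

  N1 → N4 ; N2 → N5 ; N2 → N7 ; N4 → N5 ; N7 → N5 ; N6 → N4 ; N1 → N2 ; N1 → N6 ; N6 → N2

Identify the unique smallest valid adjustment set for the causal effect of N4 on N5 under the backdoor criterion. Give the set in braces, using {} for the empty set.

Variables eligible for adjustment (non-descendants of N4, excluding N4 and N5): {N1, N2, N6, N7}.
Backdoor paths from N4 to N5:
  P1: N4 <- N1 -> N6 -> N2 -> N7 -> N5
  P2: N4 <- N1 -> N6 -> N2 -> N5
  P3: N4 <- N1 -> N2 -> N7 -> N5
  P4: N4 <- N1 -> N2 -> N5
  P5: N4 <- N6 <- N1 -> N2 -> N7 -> N5
  P6: N4 <- N6 <- N1 -> N2 -> N5
  P7: N4 <- N6 -> N2 -> N7 -> N5
  P8: N4 <- N6 -> N2 -> N5
The empty set is not sufficient: P1 (N4 <- N1 -> N6 -> N2 -> N7 -> N5) has no collider blocking it and no conditioned non-collider, so it is open.
Try {N2}:
  P1: blocked at chain node N2 ∈ conditioning set.
  P2: blocked at chain node N2 ∈ conditioning set.
  P3: blocked at chain node N2 ∈ conditioning set.
  P4: blocked at chain node N2 ∈ conditioning set.
  P5: blocked at chain node N2 ∈ conditioning set.
  P6: blocked at chain node N2 ∈ conditioning set.
  P7: blocked at chain node N2 ∈ conditioning set.
  P8: blocked at chain node N2 ∈ conditioning set.
{N2} contains no descendant of N4 and blocks every backdoor path.
No other singleton works — e.g. {N1} leaves P7 open — so {N2} is the unique smallest valid adjustment set.

{N2}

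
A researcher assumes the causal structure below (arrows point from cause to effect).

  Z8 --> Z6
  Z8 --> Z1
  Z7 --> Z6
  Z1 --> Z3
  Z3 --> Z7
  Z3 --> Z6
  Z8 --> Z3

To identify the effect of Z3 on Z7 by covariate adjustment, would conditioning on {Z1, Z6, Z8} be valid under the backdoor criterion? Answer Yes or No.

No

Backdoor paths from Z3 to Z7 (paths whose first edge points into Z3):
  P1: Z3 <- Z8 -> Z6 <- Z7
  P2: Z3 <- Z1 <- Z8 -> Z6 <- Z7
Condition 1 (no descendant of Z3 in the set): FAILS — Z6 is a descendant of Z3.
Condition 2 (every backdoor path blocked by {Z1, Z6, Z8}):
  P1: blocked at fork node Z8 ∈ conditioning set.
  P2: blocked at chain node Z1 ∈ conditioning set.
{Z1, Z6, Z8} does not satisfy the backdoor criterion.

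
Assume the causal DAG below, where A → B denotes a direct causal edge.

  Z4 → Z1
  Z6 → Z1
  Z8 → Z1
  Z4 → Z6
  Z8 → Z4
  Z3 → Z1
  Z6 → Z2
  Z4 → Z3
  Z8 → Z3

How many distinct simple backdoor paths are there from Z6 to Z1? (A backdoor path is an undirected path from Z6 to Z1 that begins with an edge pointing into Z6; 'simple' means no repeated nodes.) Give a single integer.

5

A backdoor path from Z6 to Z1 is any simple undirected path whose first edge points into Z6 (i.e. leaves Z6 via a parent).
Parents of Z6: {Z4}.
Enumerating:
  P1: Z6 <- Z4 <- Z8 -> Z3 -> Z1
  P2: Z6 <- Z4 <- Z8 -> Z1
  P3: Z6 <- Z4 -> Z3 <- Z8 -> Z1
  P4: Z6 <- Z4 -> Z3 -> Z1
  P5: Z6 <- Z4 -> Z1
That exhausts the simple backdoor paths. Count: 5.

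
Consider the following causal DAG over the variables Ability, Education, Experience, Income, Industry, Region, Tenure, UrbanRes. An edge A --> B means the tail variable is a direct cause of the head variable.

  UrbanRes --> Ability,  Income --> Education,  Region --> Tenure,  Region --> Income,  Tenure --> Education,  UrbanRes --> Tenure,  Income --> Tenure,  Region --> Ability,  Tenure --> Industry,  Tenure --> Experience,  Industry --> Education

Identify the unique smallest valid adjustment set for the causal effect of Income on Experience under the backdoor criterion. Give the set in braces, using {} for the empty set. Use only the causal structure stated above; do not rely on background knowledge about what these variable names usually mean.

{Region}

Variables eligible for adjustment (non-descendants of Income, excluding Income and Experience): {Ability, Region, UrbanRes}.
Backdoor paths from Income to Experience:
  P1: Income <- Region -> Tenure -> Experience
  P2: Income <- Region -> Ability <- UrbanRes -> Tenure -> Experience
The empty set is not sufficient: P1 (Income <- Region -> Tenure -> Experience) has no collider blocking it and no conditioned non-collider, so it is open.
Try {Region}:
  P1: blocked at fork node Region ∈ conditioning set.
  P2: blocked at fork node Region ∈ conditioning set.
{Region} contains no descendant of Income and blocks every backdoor path.
No other singleton works — e.g. {UrbanRes} leaves P1 open — so {Region} is the unique smallest valid adjustment set.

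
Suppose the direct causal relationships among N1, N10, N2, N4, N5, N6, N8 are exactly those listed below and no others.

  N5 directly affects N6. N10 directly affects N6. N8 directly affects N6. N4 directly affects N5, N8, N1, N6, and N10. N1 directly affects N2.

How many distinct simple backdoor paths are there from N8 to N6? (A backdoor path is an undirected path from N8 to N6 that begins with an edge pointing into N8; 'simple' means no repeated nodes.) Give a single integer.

3

A backdoor path from N8 to N6 is any simple undirected path whose first edge points into N8 (i.e. leaves N8 via a parent).
Parents of N8: {N4}.
Enumerating:
  P1: N8 <- N4 -> N10 -> N6
  P2: N8 <- N4 -> N5 -> N6
  P3: N8 <- N4 -> N6
That exhausts the simple backdoor paths. Count: 3.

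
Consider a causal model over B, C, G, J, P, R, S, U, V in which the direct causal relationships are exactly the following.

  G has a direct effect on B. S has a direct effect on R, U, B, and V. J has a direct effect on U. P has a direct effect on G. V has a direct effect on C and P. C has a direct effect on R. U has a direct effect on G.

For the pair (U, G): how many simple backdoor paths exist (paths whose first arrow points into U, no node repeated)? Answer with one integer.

3

A backdoor path from U to G is any simple undirected path whose first edge points into U (i.e. leaves U via a parent).
Parents of U: {J, S}.
Enumerating:
  P1: U <- S -> V -> P -> G
  P2: U <- S -> B <- G
  P3: U <- S -> R <- C <- V -> P -> G
That exhausts the simple backdoor paths. Count: 3.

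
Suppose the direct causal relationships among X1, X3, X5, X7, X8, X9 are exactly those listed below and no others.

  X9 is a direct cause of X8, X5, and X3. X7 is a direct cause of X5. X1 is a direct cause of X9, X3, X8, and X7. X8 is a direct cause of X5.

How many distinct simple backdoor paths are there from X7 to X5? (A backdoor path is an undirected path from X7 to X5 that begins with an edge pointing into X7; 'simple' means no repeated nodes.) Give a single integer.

6

A backdoor path from X7 to X5 is any simple undirected path whose first edge points into X7 (i.e. leaves X7 via a parent).
Parents of X7: {X1}.
Enumerating:
  P1: X7 <- X1 -> X9 -> X8 -> X5
  P2: X7 <- X1 -> X9 -> X5
  P3: X7 <- X1 -> X8 <- X9 -> X5
  P4: X7 <- X1 -> X8 -> X5
  P5: X7 <- X1 -> X3 <- X9 -> X8 -> X5
  P6: X7 <- X1 -> X3 <- X9 -> X5
That exhausts the simple backdoor paths. Count: 6.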